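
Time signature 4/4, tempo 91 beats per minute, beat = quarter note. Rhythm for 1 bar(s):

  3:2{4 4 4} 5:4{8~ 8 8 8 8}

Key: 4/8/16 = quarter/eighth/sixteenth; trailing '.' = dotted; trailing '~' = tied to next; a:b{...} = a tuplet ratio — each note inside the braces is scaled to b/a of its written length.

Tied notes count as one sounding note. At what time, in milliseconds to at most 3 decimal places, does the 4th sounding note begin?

1. 0.0ms @ 0 + 439.56ms (2/3)
2. 439.56ms @ 2/3 + 439.56ms (2/3)
3. 879.121ms @ 4/3 + 439.56ms (2/3)
4. 1318.681ms @ 2 + 527.473ms (4/5)
5. 1846.154ms @ 14/5 + 263.736ms (2/5)
6. 2109.89ms @ 16/5 + 263.736ms (2/5)
7. 2373.626ms @ 18/5 + 263.736ms (2/5)

note 4 onset = 2b = 1318.681ms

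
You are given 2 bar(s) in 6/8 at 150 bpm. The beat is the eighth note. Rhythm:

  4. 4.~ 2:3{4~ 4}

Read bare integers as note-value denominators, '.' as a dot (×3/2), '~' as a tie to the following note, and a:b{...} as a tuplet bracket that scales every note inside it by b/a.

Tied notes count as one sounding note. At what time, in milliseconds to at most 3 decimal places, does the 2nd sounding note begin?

1. 0.0ms @ 0 + 1200.0ms (3)
2. 1200.0ms @ 3 + 3600.0ms (9)

note 2 onset = 3b = 1200.0ms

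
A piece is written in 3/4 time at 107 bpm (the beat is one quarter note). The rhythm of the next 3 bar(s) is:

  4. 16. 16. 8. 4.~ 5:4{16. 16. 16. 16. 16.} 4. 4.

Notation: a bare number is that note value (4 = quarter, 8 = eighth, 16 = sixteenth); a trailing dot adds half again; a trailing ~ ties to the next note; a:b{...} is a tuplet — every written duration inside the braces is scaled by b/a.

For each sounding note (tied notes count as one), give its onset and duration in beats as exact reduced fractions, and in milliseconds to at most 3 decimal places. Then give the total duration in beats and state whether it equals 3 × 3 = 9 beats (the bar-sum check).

1) 0.0ms=0b +841.121ms=3/2b
2) 841.121ms=3/2b +210.28ms=3/8b
3) 1051.402ms=15/8b +210.28ms=3/8b
4) 1261.682ms=9/4b +420.561ms=3/4b
5) 1682.243ms=3b +1009.346ms=9/5b
6) 2691.589ms=24/5b +168.224ms=3/10b
7) 2859.813ms=51/10b +168.224ms=3/10b
8) 3028.037ms=27/5b +168.224ms=3/10b
9) 3196.262ms=57/10b +168.224ms=3/10b
10) 3364.486ms=6b +841.121ms=3/2b
11) 4205.607ms=15/2b +841.121ms=3/2b
Σ=9b of 9 (107bpm 3/4) — PASS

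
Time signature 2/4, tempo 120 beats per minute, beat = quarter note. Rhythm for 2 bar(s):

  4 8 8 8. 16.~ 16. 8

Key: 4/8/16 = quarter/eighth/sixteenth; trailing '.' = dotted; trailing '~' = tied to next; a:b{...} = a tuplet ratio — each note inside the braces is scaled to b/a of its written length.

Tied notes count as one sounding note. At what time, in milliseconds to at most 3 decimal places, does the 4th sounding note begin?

1. 0.0ms @ 0 + 500.0ms (1)
2. 500.0ms @ 1 + 250.0ms (1/2)
3. 750.0ms @ 3/2 + 250.0ms (1/2)
4. 1000.0ms @ 2 + 375.0ms (3/4)
5. 1375.0ms @ 11/4 + 375.0ms (3/4)
6. 1750.0ms @ 7/2 + 250.0ms (1/2)

note 4 onset = 2b = 1000.0ms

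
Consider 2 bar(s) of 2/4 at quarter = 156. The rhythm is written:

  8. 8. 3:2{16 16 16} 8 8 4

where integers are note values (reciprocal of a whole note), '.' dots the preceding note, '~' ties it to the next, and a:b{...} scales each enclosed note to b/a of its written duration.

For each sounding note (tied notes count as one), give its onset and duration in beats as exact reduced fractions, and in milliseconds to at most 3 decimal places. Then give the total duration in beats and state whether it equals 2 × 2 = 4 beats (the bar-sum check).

1) 0.0ms=0b +288.462ms=3/4b
2) 288.462ms=3/4b +288.462ms=3/4b
3) 576.923ms=3/2b +64.103ms=1/6b
4) 641.026ms=5/3b +64.103ms=1/6b
5) 705.128ms=11/6b +64.103ms=1/6b
6) 769.231ms=2b +192.308ms=1/2b
7) 961.538ms=5/2b +192.308ms=1/2b
8) 1153.846ms=3b +384.615ms=1b
Σ=4b of 4 (156bpm 2/4) — PASS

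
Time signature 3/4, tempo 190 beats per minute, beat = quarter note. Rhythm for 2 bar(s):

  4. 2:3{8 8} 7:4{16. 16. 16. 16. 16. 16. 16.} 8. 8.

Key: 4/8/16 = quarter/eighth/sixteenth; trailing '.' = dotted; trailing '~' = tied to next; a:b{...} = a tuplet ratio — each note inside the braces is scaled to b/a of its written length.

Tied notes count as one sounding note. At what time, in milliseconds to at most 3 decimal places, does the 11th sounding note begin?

1. 0.0ms @ 0 + 473.684ms (3/2)
2. 473.684ms @ 3/2 + 236.842ms (3/4)
3. 710.526ms @ 9/4 + 236.842ms (3/4)
4. 947.368ms @ 3 + 67.669ms (3/14)
5. 1015.038ms @ 45/14 + 67.669ms (3/14)
6. 1082.707ms @ 24/7 + 67.669ms (3/14)
7. 1150.376ms @ 51/14 + 67.669ms (3/14)
8. 1218.045ms @ 27/7 + 67.669ms (3/14)
9. 1285.714ms @ 57/14 + 67.669ms (3/14)
10. 1353.383ms @ 30/7 + 67.669ms (3/14)
11. 1421.053ms @ 9/2 + 236.842ms (3/4)
12. 1657.895ms @ 21/4 + 236.842ms (3/4)

note 11 onset = 9/2b = 1421.053ms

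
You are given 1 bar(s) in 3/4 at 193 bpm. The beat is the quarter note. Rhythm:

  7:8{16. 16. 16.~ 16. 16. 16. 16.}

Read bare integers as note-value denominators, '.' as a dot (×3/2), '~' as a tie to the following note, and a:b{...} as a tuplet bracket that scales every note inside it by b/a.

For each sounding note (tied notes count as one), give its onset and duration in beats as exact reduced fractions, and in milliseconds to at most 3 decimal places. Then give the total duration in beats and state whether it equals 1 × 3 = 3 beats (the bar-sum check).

1) 0.0ms=0b +133.235ms=3/7b
2) 133.235ms=3/7b +133.235ms=3/7b
3) 266.469ms=6/7b +266.469ms=6/7b
4) 532.939ms=12/7b +133.235ms=3/7b
5) 666.173ms=15/7b +133.235ms=3/7b
6) 799.408ms=18/7b +133.235ms=3/7b
Σ=3b of 3 (193bpm 3/4) — PASS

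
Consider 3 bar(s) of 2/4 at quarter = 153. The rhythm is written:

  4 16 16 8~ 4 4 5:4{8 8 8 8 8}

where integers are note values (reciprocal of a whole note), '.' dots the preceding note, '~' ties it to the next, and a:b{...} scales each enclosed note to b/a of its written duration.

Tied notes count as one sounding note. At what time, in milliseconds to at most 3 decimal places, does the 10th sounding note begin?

1. 0.0ms @ 0 + 392.157ms (1)
2. 392.157ms @ 1 + 98.039ms (1/4)
3. 490.196ms @ 5/4 + 98.039ms (1/4)
4. 588.235ms @ 3/2 + 588.235ms (3/2)
5. 1176.471ms @ 3 + 392.157ms (1)
6. 1568.627ms @ 4 + 156.863ms (2/5)
7. 1725.49ms @ 22/5 + 156.863ms (2/5)
8. 1882.353ms @ 24/5 + 156.863ms (2/5)
9. 2039.216ms @ 26/5 + 156.863ms (2/5)
10. 2196.078ms @ 28/5 + 156.863ms (2/5)

note 10 onset = 28/5b = 2196.078ms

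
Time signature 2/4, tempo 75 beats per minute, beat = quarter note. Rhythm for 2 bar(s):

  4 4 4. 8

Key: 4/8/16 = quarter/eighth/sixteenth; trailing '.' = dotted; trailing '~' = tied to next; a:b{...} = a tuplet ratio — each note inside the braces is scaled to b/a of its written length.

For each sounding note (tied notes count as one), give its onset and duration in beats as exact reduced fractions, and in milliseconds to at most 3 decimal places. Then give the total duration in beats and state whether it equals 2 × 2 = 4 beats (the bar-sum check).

1) 0.0ms=0b +800.0ms=1b
2) 800.0ms=1b +800.0ms=1b
3) 1600.0ms=2b +1200.0ms=3/2b
4) 2800.0ms=7/2b +400.0ms=1/2b
Σ=4b of 4 (75bpm 2/4) — PASS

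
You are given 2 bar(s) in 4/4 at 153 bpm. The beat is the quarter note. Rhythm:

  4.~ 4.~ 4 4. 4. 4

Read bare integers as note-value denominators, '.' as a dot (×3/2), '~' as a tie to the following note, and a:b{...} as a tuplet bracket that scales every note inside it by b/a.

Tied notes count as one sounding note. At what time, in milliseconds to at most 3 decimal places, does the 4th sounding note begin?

1. 0.0ms @ 0 + 1568.627ms (4)
2. 1568.627ms @ 4 + 588.235ms (3/2)
3. 2156.863ms @ 11/2 + 588.235ms (3/2)
4. 2745.098ms @ 7 + 392.157ms (1)

note 4 onset = 7b = 2745.098ms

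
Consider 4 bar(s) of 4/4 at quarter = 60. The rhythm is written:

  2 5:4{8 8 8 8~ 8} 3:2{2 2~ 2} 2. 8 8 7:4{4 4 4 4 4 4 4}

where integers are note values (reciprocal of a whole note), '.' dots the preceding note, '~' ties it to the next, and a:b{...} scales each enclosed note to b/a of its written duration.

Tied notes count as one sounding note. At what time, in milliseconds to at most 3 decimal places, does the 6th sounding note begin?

1. 0.0ms @ 0 + 2000.0ms (2)
2. 2000.0ms @ 2 + 400.0ms (2/5)
3. 2400.0ms @ 12/5 + 400.0ms (2/5)
4. 2800.0ms @ 14/5 + 400.0ms (2/5)
5. 3200.0ms @ 16/5 + 800.0ms (4/5)
6. 4000.0ms @ 4 + 1333.333ms (4/3)
7. 5333.333ms @ 16/3 + 2666.667ms (8/3)
8. 8000.0ms @ 8 + 3000.0ms (3)
9. 11000.0ms @ 11 + 500.0ms (1/2)
10. 11500.0ms @ 23/2 + 500.0ms (1/2)
11. 12000.0ms @ 12 + 571.429ms (4/7)
12. 12571.429ms @ 88/7 + 571.429ms (4/7)
13. 13142.857ms @ 92/7 + 571.429ms (4/7)
14. 13714.286ms @ 96/7 + 571.429ms (4/7)
15. 14285.714ms @ 100/7 + 571.429ms (4/7)
16. 14857.143ms @ 104/7 + 571.429ms (4/7)
17. 15428.571ms @ 108/7 + 571.429ms (4/7)

note 6 onset = 4b = 4000.0ms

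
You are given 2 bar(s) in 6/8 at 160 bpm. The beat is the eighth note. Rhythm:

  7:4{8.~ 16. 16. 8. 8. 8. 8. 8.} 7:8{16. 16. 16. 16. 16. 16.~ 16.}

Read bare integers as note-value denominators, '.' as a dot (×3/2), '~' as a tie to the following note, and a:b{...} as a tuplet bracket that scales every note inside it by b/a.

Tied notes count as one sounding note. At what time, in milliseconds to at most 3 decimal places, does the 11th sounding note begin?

1. 0.0ms @ 0 + 482.143ms (9/7)
2. 482.143ms @ 9/7 + 160.714ms (3/7)
3. 642.857ms @ 12/7 + 321.429ms (6/7)
4. 964.286ms @ 18/7 + 321.429ms (6/7)
5. 1285.714ms @ 24/7 + 321.429ms (6/7)
6. 1607.143ms @ 30/7 + 321.429ms (6/7)
7. 1928.571ms @ 36/7 + 321.429ms (6/7)
8. 2250.0ms @ 6 + 321.429ms (6/7)
9. 2571.429ms @ 48/7 + 321.429ms (6/7)
10. 2892.857ms @ 54/7 + 321.429ms (6/7)
11. 3214.286ms @ 60/7 + 321.429ms (6/7)
12. 3535.714ms @ 66/7 + 321.429ms (6/7)
13. 3857.143ms @ 72/7 + 642.857ms (12/7)

note 11 onset = 60/7b = 3214.286ms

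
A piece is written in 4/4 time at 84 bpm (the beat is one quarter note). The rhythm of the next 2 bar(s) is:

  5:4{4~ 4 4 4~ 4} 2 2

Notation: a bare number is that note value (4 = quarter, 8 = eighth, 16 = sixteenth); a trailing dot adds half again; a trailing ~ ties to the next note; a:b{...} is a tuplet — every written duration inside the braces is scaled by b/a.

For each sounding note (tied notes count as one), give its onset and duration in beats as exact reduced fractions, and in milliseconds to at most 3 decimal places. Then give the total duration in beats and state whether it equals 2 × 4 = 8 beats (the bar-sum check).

1) 0.0ms=0b +1142.857ms=8/5b
2) 1142.857ms=8/5b +571.429ms=4/5b
3) 1714.286ms=12/5b +1142.857ms=8/5b
4) 2857.143ms=4b +1428.571ms=2b
5) 4285.714ms=6b +1428.571ms=2b
Σ=8b of 8 (84bpm 4/4) — PASS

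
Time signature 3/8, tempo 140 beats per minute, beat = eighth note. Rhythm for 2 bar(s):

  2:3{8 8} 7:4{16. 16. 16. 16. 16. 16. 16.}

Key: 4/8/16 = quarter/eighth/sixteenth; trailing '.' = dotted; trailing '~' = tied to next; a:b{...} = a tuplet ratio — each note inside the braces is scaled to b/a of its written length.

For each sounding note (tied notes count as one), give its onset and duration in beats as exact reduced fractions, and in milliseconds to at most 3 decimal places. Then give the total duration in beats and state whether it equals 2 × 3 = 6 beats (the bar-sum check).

1) 0.0ms=0b +642.857ms=3/2b
2) 642.857ms=3/2b +642.857ms=3/2b
3) 1285.714ms=3b +183.673ms=3/7b
4) 1469.388ms=24/7b +183.673ms=3/7b
5) 1653.061ms=27/7b +183.673ms=3/7b
6) 1836.735ms=30/7b +183.673ms=3/7b
7) 2020.408ms=33/7b +183.673ms=3/7b
8) 2204.082ms=36/7b +183.673ms=3/7b
9) 2387.755ms=39/7b +183.673ms=3/7b
Σ=6b of 6 (140bpm 3/8) — PASS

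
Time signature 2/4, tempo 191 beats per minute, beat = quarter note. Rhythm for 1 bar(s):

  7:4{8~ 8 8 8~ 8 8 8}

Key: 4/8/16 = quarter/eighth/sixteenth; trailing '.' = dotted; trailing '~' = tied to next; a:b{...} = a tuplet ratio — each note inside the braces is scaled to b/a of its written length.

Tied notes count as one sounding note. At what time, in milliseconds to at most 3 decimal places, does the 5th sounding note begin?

1. 0.0ms @ 0 + 179.506ms (4/7)
2. 179.506ms @ 4/7 + 89.753ms (2/7)
3. 269.26ms @ 6/7 + 179.506ms (4/7)
4. 448.766ms @ 10/7 + 89.753ms (2/7)
5. 538.519ms @ 12/7 + 89.753ms (2/7)

note 5 onset = 12/7b = 538.519ms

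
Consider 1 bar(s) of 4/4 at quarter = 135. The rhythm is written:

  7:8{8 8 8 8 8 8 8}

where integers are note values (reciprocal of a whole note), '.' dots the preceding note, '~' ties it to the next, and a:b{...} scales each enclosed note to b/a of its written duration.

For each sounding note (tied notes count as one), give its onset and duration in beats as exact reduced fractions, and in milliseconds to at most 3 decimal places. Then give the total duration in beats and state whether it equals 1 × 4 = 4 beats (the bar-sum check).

1) 0.0ms=0b +253.968ms=4/7b
2) 253.968ms=4/7b +253.968ms=4/7b
3) 507.937ms=8/7b +253.968ms=4/7b
4) 761.905ms=12/7b +253.968ms=4/7b
5) 1015.873ms=16/7b +253.968ms=4/7b
6) 1269.841ms=20/7b +253.968ms=4/7b
7) 1523.81ms=24/7b +253.968ms=4/7b
Σ=4b of 4 (135bpm 4/4) — PASS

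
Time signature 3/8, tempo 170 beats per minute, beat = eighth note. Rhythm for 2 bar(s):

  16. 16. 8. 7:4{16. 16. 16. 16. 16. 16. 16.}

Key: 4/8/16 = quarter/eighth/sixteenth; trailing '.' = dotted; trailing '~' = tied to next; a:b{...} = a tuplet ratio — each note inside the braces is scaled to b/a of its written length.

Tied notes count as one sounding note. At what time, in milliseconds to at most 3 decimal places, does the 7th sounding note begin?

1. 0.0ms @ 0 + 264.706ms (3/4)
2. 264.706ms @ 3/4 + 264.706ms (3/4)
3. 529.412ms @ 3/2 + 529.412ms (3/2)
4. 1058.824ms @ 3 + 151.261ms (3/7)
5. 1210.084ms @ 24/7 + 151.261ms (3/7)
6. 1361.345ms @ 27/7 + 151.261ms (3/7)
7. 1512.605ms @ 30/7 + 151.261ms (3/7)
8. 1663.866ms @ 33/7 + 151.261ms (3/7)
9. 1815.126ms @ 36/7 + 151.261ms (3/7)
10. 1966.387ms @ 39/7 + 151.261ms (3/7)

note 7 onset = 30/7b = 1512.605ms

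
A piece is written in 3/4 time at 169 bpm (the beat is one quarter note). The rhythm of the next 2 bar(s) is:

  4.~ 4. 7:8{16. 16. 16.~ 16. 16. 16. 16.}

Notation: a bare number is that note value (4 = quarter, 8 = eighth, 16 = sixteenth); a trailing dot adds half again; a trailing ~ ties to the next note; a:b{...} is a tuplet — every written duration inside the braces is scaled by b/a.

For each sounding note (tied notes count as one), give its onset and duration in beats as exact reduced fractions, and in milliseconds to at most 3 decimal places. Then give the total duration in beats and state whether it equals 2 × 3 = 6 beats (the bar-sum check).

1) 0.0ms=0b +1065.089ms=3b
2) 1065.089ms=3b +152.156ms=3/7b
3) 1217.244ms=24/7b +152.156ms=3/7b
4) 1369.4ms=27/7b +304.311ms=6/7b
5) 1673.711ms=33/7b +152.156ms=3/7b
6) 1825.866ms=36/7b +152.156ms=3/7b
7) 1978.022ms=39/7b +152.156ms=3/7b
Σ=6b of 6 (169bpm 3/4) — PASS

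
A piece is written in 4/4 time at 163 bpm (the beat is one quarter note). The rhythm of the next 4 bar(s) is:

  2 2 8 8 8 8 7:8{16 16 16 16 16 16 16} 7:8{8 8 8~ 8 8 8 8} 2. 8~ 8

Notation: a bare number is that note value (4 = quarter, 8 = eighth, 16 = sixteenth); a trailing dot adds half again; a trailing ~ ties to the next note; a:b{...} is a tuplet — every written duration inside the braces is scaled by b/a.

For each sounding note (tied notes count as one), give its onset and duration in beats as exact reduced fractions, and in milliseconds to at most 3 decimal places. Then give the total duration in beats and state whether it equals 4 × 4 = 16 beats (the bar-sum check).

1) 0.0ms=0b +736.196ms=2b
2) 736.196ms=2b +736.196ms=2b
3) 1472.393ms=4b +184.049ms=1/2b
4) 1656.442ms=9/2b +184.049ms=1/2b
5) 1840.491ms=5b +184.049ms=1/2b
6) 2024.54ms=11/2b +184.049ms=1/2b
7) 2208.589ms=6b +105.171ms=2/7b
8) 2313.76ms=44/7b +105.171ms=2/7b
9) 2418.931ms=46/7b +105.171ms=2/7b
10) 2524.102ms=48/7b +105.171ms=2/7b
11) 2629.273ms=50/7b +105.171ms=2/7b
12) 2734.443ms=52/7b +105.171ms=2/7b
13) 2839.614ms=54/7b +105.171ms=2/7b
14) 2944.785ms=8b +210.342ms=4/7b
15) 3155.127ms=60/7b +210.342ms=4/7b
16) 3365.469ms=64/7b +420.684ms=8/7b
17) 3786.152ms=72/7b +210.342ms=4/7b
18) 3996.494ms=76/7b +210.342ms=4/7b
19) 4206.836ms=80/7b +210.342ms=4/7b
20) 4417.178ms=12b +1104.294ms=3b
21) 5521.472ms=15b +368.098ms=1b
Σ=16b of 16 (163bpm 4/4) — PASS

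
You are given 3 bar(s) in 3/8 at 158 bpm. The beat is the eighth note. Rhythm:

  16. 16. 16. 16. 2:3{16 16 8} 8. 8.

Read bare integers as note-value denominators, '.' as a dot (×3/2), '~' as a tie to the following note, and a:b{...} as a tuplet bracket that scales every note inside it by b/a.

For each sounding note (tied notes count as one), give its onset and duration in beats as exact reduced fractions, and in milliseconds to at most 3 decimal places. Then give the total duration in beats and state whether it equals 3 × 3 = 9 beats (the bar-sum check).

1) 0.0ms=0b +284.81ms=3/4b
2) 284.81ms=3/4b +284.81ms=3/4b
3) 569.62ms=3/2b +284.81ms=3/4b
4) 854.43ms=9/4b +284.81ms=3/4b
5) 1139.241ms=3b +284.81ms=3/4b
6) 1424.051ms=15/4b +284.81ms=3/4b
7) 1708.861ms=9/2b +569.62ms=3/2b
8) 2278.481ms=6b +569.62ms=3/2b
9) 2848.101ms=15/2b +569.62ms=3/2b
Σ=9b of 9 (158bpm 3/8) — PASS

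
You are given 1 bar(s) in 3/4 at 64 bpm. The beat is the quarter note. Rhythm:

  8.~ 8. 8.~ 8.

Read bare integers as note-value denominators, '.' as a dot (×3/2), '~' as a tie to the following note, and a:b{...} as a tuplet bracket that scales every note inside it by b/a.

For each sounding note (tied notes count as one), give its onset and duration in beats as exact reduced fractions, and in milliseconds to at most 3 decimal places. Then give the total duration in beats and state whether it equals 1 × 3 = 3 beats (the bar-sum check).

1) 0.0ms=0b +1406.25ms=3/2b
2) 1406.25ms=3/2b +1406.25ms=3/2b
Σ=3b of 3 (64bpm 3/4) — PASS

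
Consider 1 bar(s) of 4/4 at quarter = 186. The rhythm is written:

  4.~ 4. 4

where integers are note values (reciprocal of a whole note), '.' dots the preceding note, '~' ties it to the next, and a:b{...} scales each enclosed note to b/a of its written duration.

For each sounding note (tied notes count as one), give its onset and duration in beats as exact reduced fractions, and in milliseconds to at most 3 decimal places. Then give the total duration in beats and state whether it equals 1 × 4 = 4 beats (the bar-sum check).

1) 0.0ms=0b +967.742ms=3b
2) 967.742ms=3b +322.581ms=1b
Σ=4b of 4 (186bpm 4/4) — PASS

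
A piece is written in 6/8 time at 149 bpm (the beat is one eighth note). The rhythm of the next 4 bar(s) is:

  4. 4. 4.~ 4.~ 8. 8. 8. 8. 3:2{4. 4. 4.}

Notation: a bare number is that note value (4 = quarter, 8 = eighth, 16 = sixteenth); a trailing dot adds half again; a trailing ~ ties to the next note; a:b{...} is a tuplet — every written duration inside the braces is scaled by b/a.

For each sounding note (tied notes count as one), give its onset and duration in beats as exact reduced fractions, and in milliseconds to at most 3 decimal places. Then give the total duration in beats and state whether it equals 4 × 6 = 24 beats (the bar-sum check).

1) 0.0ms=0b +1208.054ms=3b
2) 1208.054ms=3b +1208.054ms=3b
3) 2416.107ms=6b +3020.134ms=15/2b
4) 5436.242ms=27/2b +604.027ms=3/2b
5) 6040.268ms=15b +604.027ms=3/2b
6) 6644.295ms=33/2b +604.027ms=3/2b
7) 7248.322ms=18b +805.369ms=2b
8) 8053.691ms=20b +805.369ms=2b
9) 8859.06ms=22b +805.369ms=2b
Σ=24b of 24 (149bpm 6/8) — PASS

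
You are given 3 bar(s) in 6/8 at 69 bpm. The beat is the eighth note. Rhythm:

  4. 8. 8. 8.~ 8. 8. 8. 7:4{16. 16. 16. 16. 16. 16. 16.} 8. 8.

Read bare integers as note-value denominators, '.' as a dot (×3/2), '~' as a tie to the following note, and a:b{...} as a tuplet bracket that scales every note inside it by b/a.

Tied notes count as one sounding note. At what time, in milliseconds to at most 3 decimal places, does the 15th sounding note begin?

note 15 onset = 33/2b = 14347.826ms

1. 0.0ms @ 0 + 2608.696ms (3)
2. 2608.696ms @ 3 + 1304.348ms (3/2)
3. 3913.043ms @ 9/2 + 1304.348ms (3/2)
4. 5217.391ms @ 6 + 2608.696ms (3)
5. 7826.087ms @ 9 + 1304.348ms (3/2)
6. 9130.435ms @ 21/2 + 1304.348ms (3/2)
7. 10434.783ms @ 12 + 372.671ms (3/7)
8. 10807.453ms @ 87/7 + 372.671ms (3/7)
9. 11180.124ms @ 90/7 + 372.671ms (3/7)
10. 11552.795ms @ 93/7 + 372.671ms (3/7)
11. 11925.466ms @ 96/7 + 372.671ms (3/7)
12. 12298.137ms @ 99/7 + 372.671ms (3/7)
13. 12670.807ms @ 102/7 + 372.671ms (3/7)
14. 13043.478ms @ 15 + 1304.348ms (3/2)
15. 14347.826ms @ 33/2 + 1304.348ms (3/2)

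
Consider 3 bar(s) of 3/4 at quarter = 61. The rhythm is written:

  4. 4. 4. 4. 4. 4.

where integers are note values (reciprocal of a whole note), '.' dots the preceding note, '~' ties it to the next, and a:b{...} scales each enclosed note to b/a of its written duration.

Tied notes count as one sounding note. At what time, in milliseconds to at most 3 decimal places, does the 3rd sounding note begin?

1. 0.0ms @ 0 + 1475.41ms (3/2)
2. 1475.41ms @ 3/2 + 1475.41ms (3/2)
3. 2950.82ms @ 3 + 1475.41ms (3/2)
4. 4426.23ms @ 9/2 + 1475.41ms (3/2)
5. 5901.639ms @ 6 + 1475.41ms (3/2)
6. 7377.049ms @ 15/2 + 1475.41ms (3/2)

note 3 onset = 3b = 2950.82ms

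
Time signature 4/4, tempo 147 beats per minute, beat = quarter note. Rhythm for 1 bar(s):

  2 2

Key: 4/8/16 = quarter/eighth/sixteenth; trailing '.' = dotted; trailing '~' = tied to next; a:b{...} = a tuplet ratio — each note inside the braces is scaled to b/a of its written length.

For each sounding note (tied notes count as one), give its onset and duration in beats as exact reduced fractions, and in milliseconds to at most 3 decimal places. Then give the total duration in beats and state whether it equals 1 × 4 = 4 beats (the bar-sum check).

1) 0.0ms=0b +816.327ms=2b
2) 816.327ms=2b +816.327ms=2b
Σ=4b of 4 (147bpm 4/4) — PASS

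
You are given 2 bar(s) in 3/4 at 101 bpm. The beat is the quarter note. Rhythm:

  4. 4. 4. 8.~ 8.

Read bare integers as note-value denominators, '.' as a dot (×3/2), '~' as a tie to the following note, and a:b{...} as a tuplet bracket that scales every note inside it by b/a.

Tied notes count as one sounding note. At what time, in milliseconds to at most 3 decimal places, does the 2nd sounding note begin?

1. 0.0ms @ 0 + 891.089ms (3/2)
2. 891.089ms @ 3/2 + 891.089ms (3/2)
3. 1782.178ms @ 3 + 891.089ms (3/2)
4. 2673.267ms @ 9/2 + 891.089ms (3/2)

note 2 onset = 3/2b = 891.089ms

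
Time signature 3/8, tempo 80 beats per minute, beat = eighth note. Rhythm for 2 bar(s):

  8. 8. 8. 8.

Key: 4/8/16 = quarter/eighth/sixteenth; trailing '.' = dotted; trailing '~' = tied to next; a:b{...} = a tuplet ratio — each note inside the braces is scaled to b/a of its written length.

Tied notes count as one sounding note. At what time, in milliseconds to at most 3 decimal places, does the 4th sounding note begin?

1. 0.0ms @ 0 + 1125.0ms (3/2)
2. 1125.0ms @ 3/2 + 1125.0ms (3/2)
3. 2250.0ms @ 3 + 1125.0ms (3/2)
4. 3375.0ms @ 9/2 + 1125.0ms (3/2)

note 4 onset = 9/2b = 3375.0ms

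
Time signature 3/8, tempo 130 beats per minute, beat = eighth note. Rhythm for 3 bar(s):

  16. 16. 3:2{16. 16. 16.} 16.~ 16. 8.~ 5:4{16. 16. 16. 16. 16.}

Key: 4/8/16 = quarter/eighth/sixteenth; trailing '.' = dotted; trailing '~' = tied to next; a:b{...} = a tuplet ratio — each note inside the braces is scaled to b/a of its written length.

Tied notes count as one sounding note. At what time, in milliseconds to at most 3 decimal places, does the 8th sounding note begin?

note 8 onset = 33/5b = 3046.154ms

1. 0.0ms @ 0 + 346.154ms (3/4)
2. 346.154ms @ 3/4 + 346.154ms (3/4)
3. 692.308ms @ 3/2 + 230.769ms (1/2)
4. 923.077ms @ 2 + 230.769ms (1/2)
5. 1153.846ms @ 5/2 + 230.769ms (1/2)
6. 1384.615ms @ 3 + 692.308ms (3/2)
7. 2076.923ms @ 9/2 + 969.231ms (21/10)
8. 3046.154ms @ 33/5 + 276.923ms (3/5)
9. 3323.077ms @ 36/5 + 276.923ms (3/5)
10. 3600.0ms @ 39/5 + 276.923ms (3/5)
11. 3876.923ms @ 42/5 + 276.923ms (3/5)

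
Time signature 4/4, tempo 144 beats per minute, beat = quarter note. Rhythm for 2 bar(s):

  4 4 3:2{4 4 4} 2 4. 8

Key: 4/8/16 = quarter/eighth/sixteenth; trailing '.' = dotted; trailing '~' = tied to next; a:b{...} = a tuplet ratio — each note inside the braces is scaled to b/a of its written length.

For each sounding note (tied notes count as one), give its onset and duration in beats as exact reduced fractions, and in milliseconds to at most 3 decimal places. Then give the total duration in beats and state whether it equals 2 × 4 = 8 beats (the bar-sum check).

1) 0.0ms=0b +416.667ms=1b
2) 416.667ms=1b +416.667ms=1b
3) 833.333ms=2b +277.778ms=2/3b
4) 1111.111ms=8/3b +277.778ms=2/3b
5) 1388.889ms=10/3b +277.778ms=2/3b
6) 1666.667ms=4b +833.333ms=2b
7) 2500.0ms=6b +625.0ms=3/2b
8) 3125.0ms=15/2b +208.333ms=1/2b
Σ=8b of 8 (144bpm 4/4) — PASS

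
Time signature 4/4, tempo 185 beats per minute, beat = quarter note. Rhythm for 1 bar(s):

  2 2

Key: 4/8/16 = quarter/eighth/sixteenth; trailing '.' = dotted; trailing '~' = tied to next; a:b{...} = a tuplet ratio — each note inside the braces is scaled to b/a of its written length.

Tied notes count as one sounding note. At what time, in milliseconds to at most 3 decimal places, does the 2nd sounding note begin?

1. 0.0ms @ 0 + 648.649ms (2)
2. 648.649ms @ 2 + 648.649ms (2)

note 2 onset = 2b = 648.649ms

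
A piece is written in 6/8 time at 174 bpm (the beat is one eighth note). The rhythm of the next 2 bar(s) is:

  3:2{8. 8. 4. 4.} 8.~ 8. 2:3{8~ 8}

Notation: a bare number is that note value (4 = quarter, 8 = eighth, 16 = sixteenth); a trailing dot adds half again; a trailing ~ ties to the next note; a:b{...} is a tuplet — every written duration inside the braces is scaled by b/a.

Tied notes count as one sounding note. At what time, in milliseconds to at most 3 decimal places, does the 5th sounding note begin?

1. 0.0ms @ 0 + 344.828ms (1)
2. 344.828ms @ 1 + 344.828ms (1)
3. 689.655ms @ 2 + 689.655ms (2)
4. 1379.31ms @ 4 + 689.655ms (2)
5. 2068.966ms @ 6 + 1034.483ms (3)
6. 3103.448ms @ 9 + 1034.483ms (3)

note 5 onset = 6b = 2068.966ms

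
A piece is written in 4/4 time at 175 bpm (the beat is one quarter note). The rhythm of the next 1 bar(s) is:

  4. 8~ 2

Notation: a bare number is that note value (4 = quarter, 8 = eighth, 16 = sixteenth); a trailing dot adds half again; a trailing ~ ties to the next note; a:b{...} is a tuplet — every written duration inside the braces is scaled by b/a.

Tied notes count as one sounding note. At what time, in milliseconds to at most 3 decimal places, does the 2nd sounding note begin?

1. 0.0ms @ 0 + 514.286ms (3/2)
2. 514.286ms @ 3/2 + 857.143ms (5/2)

note 2 onset = 3/2b = 514.286ms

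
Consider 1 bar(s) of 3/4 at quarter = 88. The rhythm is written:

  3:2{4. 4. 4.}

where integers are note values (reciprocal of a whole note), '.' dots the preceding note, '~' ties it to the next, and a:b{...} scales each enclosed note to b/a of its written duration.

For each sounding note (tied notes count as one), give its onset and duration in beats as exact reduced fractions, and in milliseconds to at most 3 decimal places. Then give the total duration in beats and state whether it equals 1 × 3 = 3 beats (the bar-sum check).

1) 0.0ms=0b +681.818ms=1b
2) 681.818ms=1b +681.818ms=1b
3) 1363.636ms=2b +681.818ms=1b
Σ=3b of 3 (88bpm 3/4) — PASS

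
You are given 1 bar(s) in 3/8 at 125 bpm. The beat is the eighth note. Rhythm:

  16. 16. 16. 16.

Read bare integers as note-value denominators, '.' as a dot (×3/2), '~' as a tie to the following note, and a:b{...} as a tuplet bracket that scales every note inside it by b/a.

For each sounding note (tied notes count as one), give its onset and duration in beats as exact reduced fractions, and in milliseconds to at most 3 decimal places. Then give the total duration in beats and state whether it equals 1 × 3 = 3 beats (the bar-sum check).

1) 0.0ms=0b +360.0ms=3/4b
2) 360.0ms=3/4b +360.0ms=3/4b
3) 720.0ms=3/2b +360.0ms=3/4b
4) 1080.0ms=9/4b +360.0ms=3/4b
Σ=3b of 3 (125bpm 3/8) — PASS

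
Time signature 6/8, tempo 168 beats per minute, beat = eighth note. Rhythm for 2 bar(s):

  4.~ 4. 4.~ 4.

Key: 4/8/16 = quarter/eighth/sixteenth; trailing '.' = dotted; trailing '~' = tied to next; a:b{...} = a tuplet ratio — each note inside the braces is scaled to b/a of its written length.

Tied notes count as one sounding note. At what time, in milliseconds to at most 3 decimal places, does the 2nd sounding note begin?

1. 0.0ms @ 0 + 2142.857ms (6)
2. 2142.857ms @ 6 + 2142.857ms (6)

note 2 onset = 6b = 2142.857ms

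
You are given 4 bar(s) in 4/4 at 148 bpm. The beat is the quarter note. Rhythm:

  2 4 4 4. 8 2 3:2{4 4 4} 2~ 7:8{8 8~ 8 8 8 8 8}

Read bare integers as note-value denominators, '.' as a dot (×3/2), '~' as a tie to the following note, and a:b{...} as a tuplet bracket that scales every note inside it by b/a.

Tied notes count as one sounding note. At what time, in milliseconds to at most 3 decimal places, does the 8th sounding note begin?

1. 0.0ms @ 0 + 810.811ms (2)
2. 810.811ms @ 2 + 405.405ms (1)
3. 1216.216ms @ 3 + 405.405ms (1)
4. 1621.622ms @ 4 + 608.108ms (3/2)
5. 2229.73ms @ 11/2 + 202.703ms (1/2)
6. 2432.432ms @ 6 + 810.811ms (2)
7. 3243.243ms @ 8 + 270.27ms (2/3)
8. 3513.514ms @ 26/3 + 270.27ms (2/3)
9. 3783.784ms @ 28/3 + 270.27ms (2/3)
10. 4054.054ms @ 10 + 1042.471ms (18/7)
11. 5096.525ms @ 88/7 + 463.32ms (8/7)
12. 5559.846ms @ 96/7 + 231.66ms (4/7)
13. 5791.506ms @ 100/7 + 231.66ms (4/7)
14. 6023.166ms @ 104/7 + 231.66ms (4/7)
15. 6254.826ms @ 108/7 + 231.66ms (4/7)

note 8 onset = 26/3b = 3513.514ms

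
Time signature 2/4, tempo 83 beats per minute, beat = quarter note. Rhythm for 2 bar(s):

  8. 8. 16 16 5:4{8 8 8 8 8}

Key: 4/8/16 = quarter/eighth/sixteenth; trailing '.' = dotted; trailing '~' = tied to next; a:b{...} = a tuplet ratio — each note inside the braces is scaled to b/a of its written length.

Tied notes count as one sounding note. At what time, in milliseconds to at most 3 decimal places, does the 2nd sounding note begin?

1. 0.0ms @ 0 + 542.169ms (3/4)
2. 542.169ms @ 3/4 + 542.169ms (3/4)
3. 1084.337ms @ 3/2 + 180.723ms (1/4)
4. 1265.06ms @ 7/4 + 180.723ms (1/4)
5. 1445.783ms @ 2 + 289.157ms (2/5)
6. 1734.94ms @ 12/5 + 289.157ms (2/5)
7. 2024.096ms @ 14/5 + 289.157ms (2/5)
8. 2313.253ms @ 16/5 + 289.157ms (2/5)
9. 2602.41ms @ 18/5 + 289.157ms (2/5)

note 2 onset = 3/4b = 542.169ms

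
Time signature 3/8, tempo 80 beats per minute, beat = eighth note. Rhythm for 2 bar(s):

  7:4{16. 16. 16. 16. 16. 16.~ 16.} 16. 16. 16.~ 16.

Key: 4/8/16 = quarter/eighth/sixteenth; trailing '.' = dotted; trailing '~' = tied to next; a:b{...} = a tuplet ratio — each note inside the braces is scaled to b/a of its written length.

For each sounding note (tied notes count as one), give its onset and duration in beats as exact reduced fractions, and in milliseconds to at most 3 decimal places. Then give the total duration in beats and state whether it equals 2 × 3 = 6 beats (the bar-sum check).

1) 0.0ms=0b +321.429ms=3/7b
2) 321.429ms=3/7b +321.429ms=3/7b
3) 642.857ms=6/7b +321.429ms=3/7b
4) 964.286ms=9/7b +321.429ms=3/7b
5) 1285.714ms=12/7b +321.429ms=3/7b
6) 1607.143ms=15/7b +642.857ms=6/7b
7) 2250.0ms=3b +562.5ms=3/4b
8) 2812.5ms=15/4b +562.5ms=3/4b
9) 3375.0ms=9/2b +1125.0ms=3/2b
Σ=6b of 6 (80bpm 3/8) — PASS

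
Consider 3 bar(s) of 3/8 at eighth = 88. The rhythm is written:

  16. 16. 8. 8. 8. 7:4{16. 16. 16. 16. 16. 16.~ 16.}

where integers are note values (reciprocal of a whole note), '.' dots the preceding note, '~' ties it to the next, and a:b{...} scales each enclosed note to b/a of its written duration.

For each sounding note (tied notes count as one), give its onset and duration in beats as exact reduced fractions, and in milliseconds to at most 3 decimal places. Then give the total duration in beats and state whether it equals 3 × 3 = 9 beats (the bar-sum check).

1) 0.0ms=0b +511.364ms=3/4b
2) 511.364ms=3/4b +511.364ms=3/4b
3) 1022.727ms=3/2b +1022.727ms=3/2b
4) 2045.455ms=3b +1022.727ms=3/2b
5) 3068.182ms=9/2b +1022.727ms=3/2b
6) 4090.909ms=6b +292.208ms=3/7b
7) 4383.117ms=45/7b +292.208ms=3/7b
8) 4675.325ms=48/7b +292.208ms=3/7b
9) 4967.532ms=51/7b +292.208ms=3/7b
10) 5259.74ms=54/7b +292.208ms=3/7b
11) 5551.948ms=57/7b +584.416ms=6/7b
Σ=9b of 9 (88bpm 3/8) — PASS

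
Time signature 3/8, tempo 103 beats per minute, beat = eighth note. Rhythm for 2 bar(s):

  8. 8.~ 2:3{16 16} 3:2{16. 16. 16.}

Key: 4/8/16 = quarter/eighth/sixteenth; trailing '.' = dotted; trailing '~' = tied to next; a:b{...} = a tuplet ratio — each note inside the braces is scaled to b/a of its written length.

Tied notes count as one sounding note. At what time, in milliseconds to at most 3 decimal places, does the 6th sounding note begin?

note 6 onset = 11/2b = 3203.883ms

1. 0.0ms @ 0 + 873.786ms (3/2)
2. 873.786ms @ 3/2 + 1310.68ms (9/4)
3. 2184.466ms @ 15/4 + 436.893ms (3/4)
4. 2621.359ms @ 9/2 + 291.262ms (1/2)
5. 2912.621ms @ 5 + 291.262ms (1/2)
6. 3203.883ms @ 11/2 + 291.262ms (1/2)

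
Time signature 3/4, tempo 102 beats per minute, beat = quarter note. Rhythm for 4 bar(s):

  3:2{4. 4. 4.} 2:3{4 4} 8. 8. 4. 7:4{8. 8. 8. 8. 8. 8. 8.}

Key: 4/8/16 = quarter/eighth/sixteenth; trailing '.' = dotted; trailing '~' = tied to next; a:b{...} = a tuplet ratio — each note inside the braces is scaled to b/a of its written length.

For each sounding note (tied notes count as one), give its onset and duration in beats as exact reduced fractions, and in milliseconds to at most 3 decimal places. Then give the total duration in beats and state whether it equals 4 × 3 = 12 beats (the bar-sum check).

1) 0.0ms=0b +588.235ms=1b
2) 588.235ms=1b +588.235ms=1b
3) 1176.471ms=2b +588.235ms=1b
4) 1764.706ms=3b +882.353ms=3/2b
5) 2647.059ms=9/2b +882.353ms=3/2b
6) 3529.412ms=6b +441.176ms=3/4b
7) 3970.588ms=27/4b +441.176ms=3/4b
8) 4411.765ms=15/2b +882.353ms=3/2b
9) 5294.118ms=9b +252.101ms=3/7b
10) 5546.218ms=66/7b +252.101ms=3/7b
11) 5798.319ms=69/7b +252.101ms=3/7b
12) 6050.42ms=72/7b +252.101ms=3/7b
13) 6302.521ms=75/7b +252.101ms=3/7b
14) 6554.622ms=78/7b +252.101ms=3/7b
15) 6806.723ms=81/7b +252.101ms=3/7b
Σ=12b of 12 (102bpm 3/4) — PASS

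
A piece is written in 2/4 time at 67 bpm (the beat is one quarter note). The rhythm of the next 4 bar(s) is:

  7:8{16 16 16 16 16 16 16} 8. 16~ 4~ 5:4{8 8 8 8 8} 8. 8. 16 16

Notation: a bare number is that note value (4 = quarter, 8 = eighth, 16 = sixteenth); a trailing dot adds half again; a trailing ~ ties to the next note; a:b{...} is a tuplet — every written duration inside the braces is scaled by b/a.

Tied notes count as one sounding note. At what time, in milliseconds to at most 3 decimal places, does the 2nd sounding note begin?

note 2 onset = 2/7b = 255.864ms

1. 0.0ms @ 0 + 255.864ms (2/7)
2. 255.864ms @ 2/7 + 255.864ms (2/7)
3. 511.727ms @ 4/7 + 255.864ms (2/7)
4. 767.591ms @ 6/7 + 255.864ms (2/7)
5. 1023.454ms @ 8/7 + 255.864ms (2/7)
6. 1279.318ms @ 10/7 + 255.864ms (2/7)
7. 1535.181ms @ 12/7 + 255.864ms (2/7)
8. 1791.045ms @ 2 + 671.642ms (3/4)
9. 2462.687ms @ 11/4 + 1477.612ms (33/20)
10. 3940.299ms @ 22/5 + 358.209ms (2/5)
11. 4298.507ms @ 24/5 + 358.209ms (2/5)
12. 4656.716ms @ 26/5 + 358.209ms (2/5)
13. 5014.925ms @ 28/5 + 358.209ms (2/5)
14. 5373.134ms @ 6 + 671.642ms (3/4)
15. 6044.776ms @ 27/4 + 671.642ms (3/4)
16. 6716.418ms @ 15/2 + 223.881ms (1/4)
17. 6940.299ms @ 31/4 + 223.881ms (1/4)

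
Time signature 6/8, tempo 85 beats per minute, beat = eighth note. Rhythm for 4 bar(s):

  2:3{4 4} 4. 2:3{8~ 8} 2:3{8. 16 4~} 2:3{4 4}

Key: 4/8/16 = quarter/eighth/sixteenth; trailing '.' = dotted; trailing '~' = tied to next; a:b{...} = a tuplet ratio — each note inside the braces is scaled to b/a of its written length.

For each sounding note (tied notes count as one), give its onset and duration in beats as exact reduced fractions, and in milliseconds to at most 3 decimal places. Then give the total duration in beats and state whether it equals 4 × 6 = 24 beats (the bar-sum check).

1) 0.0ms=0b +2117.647ms=3b
2) 2117.647ms=3b +2117.647ms=3b
3) 4235.294ms=6b +2117.647ms=3b
4) 6352.941ms=9b +2117.647ms=3b
5) 8470.588ms=12b +1588.235ms=9/4b
6) 10058.824ms=57/4b +529.412ms=3/4b
7) 10588.235ms=15b +4235.294ms=6b
8) 14823.529ms=21b +2117.647ms=3b
Σ=24b of 24 (85bpm 6/8) — PASS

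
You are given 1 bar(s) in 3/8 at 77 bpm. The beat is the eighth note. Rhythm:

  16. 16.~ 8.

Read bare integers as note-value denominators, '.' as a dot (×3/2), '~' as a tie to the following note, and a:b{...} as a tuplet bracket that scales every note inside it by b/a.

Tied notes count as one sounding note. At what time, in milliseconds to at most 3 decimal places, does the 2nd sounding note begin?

note 2 onset = 3/4b = 584.416ms

1. 0.0ms @ 0 + 584.416ms (3/4)
2. 584.416ms @ 3/4 + 1753.247ms (9/4)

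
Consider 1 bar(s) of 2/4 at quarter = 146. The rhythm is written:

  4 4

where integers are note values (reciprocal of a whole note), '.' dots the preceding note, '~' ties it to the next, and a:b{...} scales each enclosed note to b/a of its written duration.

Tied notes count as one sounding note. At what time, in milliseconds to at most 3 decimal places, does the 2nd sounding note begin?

1. 0.0ms @ 0 + 410.959ms (1)
2. 410.959ms @ 1 + 410.959ms (1)

note 2 onset = 1b = 410.959ms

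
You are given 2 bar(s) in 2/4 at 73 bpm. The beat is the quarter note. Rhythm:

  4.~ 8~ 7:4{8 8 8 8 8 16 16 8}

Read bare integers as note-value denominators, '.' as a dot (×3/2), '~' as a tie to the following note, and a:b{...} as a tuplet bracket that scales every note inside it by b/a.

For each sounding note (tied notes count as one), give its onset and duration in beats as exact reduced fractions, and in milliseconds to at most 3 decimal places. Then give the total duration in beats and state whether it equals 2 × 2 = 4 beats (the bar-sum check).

1) 0.0ms=0b +1878.669ms=16/7b
2) 1878.669ms=16/7b +234.834ms=2/7b
3) 2113.503ms=18/7b +234.834ms=2/7b
4) 2348.337ms=20/7b +234.834ms=2/7b
5) 2583.17ms=22/7b +234.834ms=2/7b
6) 2818.004ms=24/7b +117.417ms=1/7b
7) 2935.421ms=25/7b +117.417ms=1/7b
8) 3052.838ms=26/7b +234.834ms=2/7b
Σ=4b of 4 (73bpm 2/4) — PASS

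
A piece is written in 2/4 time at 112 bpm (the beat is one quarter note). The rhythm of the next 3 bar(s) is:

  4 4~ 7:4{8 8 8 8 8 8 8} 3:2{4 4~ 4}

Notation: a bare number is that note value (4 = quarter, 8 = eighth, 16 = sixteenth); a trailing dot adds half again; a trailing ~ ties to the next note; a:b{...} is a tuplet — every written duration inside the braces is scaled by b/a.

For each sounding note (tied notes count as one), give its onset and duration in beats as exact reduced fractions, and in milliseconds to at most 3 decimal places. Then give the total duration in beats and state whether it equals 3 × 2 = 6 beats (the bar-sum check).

1) 0.0ms=0b +535.714ms=1b
2) 535.714ms=1b +688.776ms=9/7b
3) 1224.49ms=16/7b +153.061ms=2/7b
4) 1377.551ms=18/7b +153.061ms=2/7b
5) 1530.612ms=20/7b +153.061ms=2/7b
6) 1683.673ms=22/7b +153.061ms=2/7b
7) 1836.735ms=24/7b +153.061ms=2/7b
8) 1989.796ms=26/7b +153.061ms=2/7b
9) 2142.857ms=4b +357.143ms=2/3b
10) 2500.0ms=14/3b +714.286ms=4/3b
Σ=6b of 6 (112bpm 2/4) — PASS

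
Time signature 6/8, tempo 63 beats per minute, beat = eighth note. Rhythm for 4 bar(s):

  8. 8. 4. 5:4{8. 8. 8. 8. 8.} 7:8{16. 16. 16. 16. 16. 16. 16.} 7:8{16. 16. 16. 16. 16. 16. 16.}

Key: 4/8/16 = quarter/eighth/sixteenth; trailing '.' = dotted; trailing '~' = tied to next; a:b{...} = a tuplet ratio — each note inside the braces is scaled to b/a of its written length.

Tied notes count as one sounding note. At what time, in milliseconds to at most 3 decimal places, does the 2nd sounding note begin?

note 2 onset = 3/2b = 1428.571ms

1. 0.0ms @ 0 + 1428.571ms (3/2)
2. 1428.571ms @ 3/2 + 1428.571ms (3/2)
3. 2857.143ms @ 3 + 2857.143ms (3)
4. 5714.286ms @ 6 + 1142.857ms (6/5)
5. 6857.143ms @ 36/5 + 1142.857ms (6/5)
6. 8000.0ms @ 42/5 + 1142.857ms (6/5)
7. 9142.857ms @ 48/5 + 1142.857ms (6/5)
8. 10285.714ms @ 54/5 + 1142.857ms (6/5)
9. 11428.571ms @ 12 + 816.327ms (6/7)
10. 12244.898ms @ 90/7 + 816.327ms (6/7)
11. 13061.224ms @ 96/7 + 816.327ms (6/7)
12. 13877.551ms @ 102/7 + 816.327ms (6/7)
13. 14693.878ms @ 108/7 + 816.327ms (6/7)
14. 15510.204ms @ 114/7 + 816.327ms (6/7)
15. 16326.531ms @ 120/7 + 816.327ms (6/7)
16. 17142.857ms @ 18 + 816.327ms (6/7)
17. 17959.184ms @ 132/7 + 816.327ms (6/7)
18. 18775.51ms @ 138/7 + 816.327ms (6/7)
19. 19591.837ms @ 144/7 + 816.327ms (6/7)
20. 20408.163ms @ 150/7 + 816.327ms (6/7)
21. 21224.49ms @ 156/7 + 816.327ms (6/7)
22. 22040.816ms @ 162/7 + 816.327ms (6/7)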